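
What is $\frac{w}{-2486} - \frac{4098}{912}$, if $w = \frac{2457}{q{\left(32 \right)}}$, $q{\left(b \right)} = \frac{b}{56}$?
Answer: $- \frac{587875}{94468} \approx -6.223$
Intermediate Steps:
$q{\left(b \right)} = \frac{b}{56}$ ($q{\left(b \right)} = b \frac{1}{56} = \frac{b}{56}$)
$w = \frac{17199}{4}$ ($w = \frac{2457}{\frac{1}{56} \cdot 32} = \frac{2457}{\frac{4}{7}} = 2457 \cdot \frac{7}{4} = \frac{17199}{4} \approx 4299.8$)
$\frac{w}{-2486} - \frac{4098}{912} = \frac{17199}{4 \left(-2486\right)} - \frac{4098}{912} = \frac{17199}{4} \left(- \frac{1}{2486}\right) - \frac{683}{152} = - \frac{17199}{9944} - \frac{683}{152} = - \frac{587875}{94468}$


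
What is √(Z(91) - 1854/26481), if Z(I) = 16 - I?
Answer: 3*I*√649905529/8827 ≈ 8.6643*I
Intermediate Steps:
√(Z(91) - 1854/26481) = √((16 - 1*91) - 1854/26481) = √((16 - 91) - 1854*1/26481) = √(-75 - 618/8827) = √(-662643/8827) = 3*I*√649905529/8827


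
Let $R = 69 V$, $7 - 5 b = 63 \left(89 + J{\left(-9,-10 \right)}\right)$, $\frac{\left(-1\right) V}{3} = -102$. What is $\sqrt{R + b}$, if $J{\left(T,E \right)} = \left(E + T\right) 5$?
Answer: $\sqrt{21191} \approx 145.57$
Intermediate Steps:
$V = 306$ ($V = \left(-3\right) \left(-102\right) = 306$)
$J{\left(T,E \right)} = 5 E + 5 T$
$b = 77$ ($b = \frac{7}{5} - \frac{63 \left(89 + \left(5 \left(-10\right) + 5 \left(-9\right)\right)\right)}{5} = \frac{7}{5} - \frac{63 \left(89 - 95\right)}{5} = \frac{7}{5} - \frac{63 \left(-6\right)}{5} = \frac{7}{5} - - \frac{378}{5} = \frac{7}{5} + \frac{378}{5} = 77$)
$R = 21114$ ($R = 69 \cdot 306 = 21114$)
$\sqrt{R + b} = \sqrt{21114 + 77} = \sqrt{21191}$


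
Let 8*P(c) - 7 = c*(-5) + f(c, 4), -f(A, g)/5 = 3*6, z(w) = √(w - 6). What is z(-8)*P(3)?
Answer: -49*I*√14/4 ≈ -45.835*I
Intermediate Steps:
z(w) = √(-6 + w)
f(A, g) = -90 (f(A, g) = -15*6 = -5*18 = -90)
P(c) = -83/8 - 5*c/8 (P(c) = 7/8 + (c*(-5) - 90)/8 = 7/8 + (-5*c - 90)/8 = 7/8 + (-90 - 5*c)/8 = 7/8 + (-45/4 - 5*c/8) = -83/8 - 5*c/8)
z(-8)*P(3) = √(-6 - 8)*(-83/8 - 5/8*3) = √(-14)*(-83/8 - 15/8) = (I*√14)*(-49/4) = -49*I*√14/4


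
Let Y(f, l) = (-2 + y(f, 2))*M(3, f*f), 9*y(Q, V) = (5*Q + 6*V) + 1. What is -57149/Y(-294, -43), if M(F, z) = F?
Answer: 171447/1475 ≈ 116.24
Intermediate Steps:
y(Q, V) = 1/9 + 2*V/3 + 5*Q/9 (y(Q, V) = ((5*Q + 6*V) + 1)/9 = (1 + 5*Q + 6*V)/9 = 1/9 + 2*V/3 + 5*Q/9)
Y(f, l) = -5/3 + 5*f/3 (Y(f, l) = (-2 + (1/9 + (2/3)*2 + 5*f/9))*3 = (-2 + (1/9 + 4/3 + 5*f/9))*3 = (-2 + (13/9 + 5*f/9))*3 = (-5/9 + 5*f/9)*3 = -5/3 + 5*f/3)
-57149/Y(-294, -43) = -57149/(-5/3 + (5/3)*(-294)) = -57149/(-5/3 - 490) = -57149/(-1475/3) = -57149*(-3/1475) = 171447/1475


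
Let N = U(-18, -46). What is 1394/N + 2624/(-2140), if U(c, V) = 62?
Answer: 352559/16585 ≈ 21.258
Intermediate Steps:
N = 62
1394/N + 2624/(-2140) = 1394/62 + 2624/(-2140) = 1394*(1/62) + 2624*(-1/2140) = 697/31 - 656/535 = 352559/16585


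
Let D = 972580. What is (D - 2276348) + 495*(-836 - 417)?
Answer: -1924003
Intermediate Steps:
(D - 2276348) + 495*(-836 - 417) = (972580 - 2276348) + 495*(-836 - 417) = -1303768 + 495*(-1253) = -1303768 - 620235 = -1924003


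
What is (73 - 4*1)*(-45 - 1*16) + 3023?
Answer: -1186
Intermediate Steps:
(73 - 4*1)*(-45 - 1*16) + 3023 = (73 - 4)*(-45 - 16) + 3023 = 69*(-61) + 3023 = -4209 + 3023 = -1186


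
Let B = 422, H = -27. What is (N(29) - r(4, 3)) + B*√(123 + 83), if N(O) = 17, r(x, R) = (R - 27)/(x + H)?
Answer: 367/23 + 422*√206 ≈ 6072.8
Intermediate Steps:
r(x, R) = (-27 + R)/(-27 + x) (r(x, R) = (R - 27)/(x - 27) = (-27 + R)/(-27 + x))
(N(29) - r(4, 3)) + B*√(123 + 83) = (17 - (-27 + 3)/(-27 + 4)) + 422*√(123 + 83) = (17 - (-24)/(-23)) + 422*√206 = (17 - (-1)*(-24)/23) + 422*√206 = (17 - 1*24/23) + 422*√206 = (17 - 24/23) + 422*√206 = 367/23 + 422*√206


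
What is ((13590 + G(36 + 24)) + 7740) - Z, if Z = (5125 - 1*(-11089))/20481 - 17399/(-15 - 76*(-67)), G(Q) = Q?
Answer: 2224449801871/103982037 ≈ 21393.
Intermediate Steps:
Z = -274030441/103982037 (Z = (5125 + 11089)*(1/20481) - 17399/(-15 + 5092) = 16214*(1/20481) - 17399/5077 = 16214/20481 - 17399*1/5077 = 16214/20481 - 17399/5077 = -274030441/103982037 ≈ -2.6354)
((13590 + G(36 + 24)) + 7740) - Z = ((13590 + (36 + 24)) + 7740) - 1*(-274030441/103982037) = ((13590 + 60) + 7740) + 274030441/103982037 = (13650 + 7740) + 274030441/103982037 = 21390 + 274030441/103982037 = 2224449801871/103982037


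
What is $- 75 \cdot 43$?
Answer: $-3225$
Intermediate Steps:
$- 75 \cdot 43 = \left(-1\right) 3225 = -3225$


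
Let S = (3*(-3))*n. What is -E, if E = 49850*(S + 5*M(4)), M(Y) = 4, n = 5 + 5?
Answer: 3489500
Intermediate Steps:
n = 10
S = -90 (S = (3*(-3))*10 = -9*10 = -90)
E = -3489500 (E = 49850*(-90 + 5*4) = 49850*(-90 + 20) = 49850*(-70) = -3489500)
-E = -1*(-3489500) = 3489500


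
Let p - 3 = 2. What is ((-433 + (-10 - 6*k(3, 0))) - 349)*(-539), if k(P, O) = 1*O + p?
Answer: 443058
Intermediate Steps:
p = 5 (p = 3 + 2 = 5)
k(P, O) = 5 + O (k(P, O) = 1*O + 5 = O + 5 = 5 + O)
((-433 + (-10 - 6*k(3, 0))) - 349)*(-539) = ((-433 + (-10 - 6*(5 + 0))) - 349)*(-539) = ((-433 + (-10 - 6*5)) - 349)*(-539) = ((-433 + (-10 - 30)) - 349)*(-539) = ((-433 - 40) - 349)*(-539) = (-473 - 349)*(-539) = -822*(-539) = 443058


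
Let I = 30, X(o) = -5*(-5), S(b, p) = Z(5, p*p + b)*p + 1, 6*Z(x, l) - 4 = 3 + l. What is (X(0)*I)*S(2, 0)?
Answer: 750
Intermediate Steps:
Z(x, l) = 7/6 + l/6 (Z(x, l) = 2/3 + (3 + l)/6 = 2/3 + (1/2 + l/6) = 7/6 + l/6)
S(b, p) = 1 + p*(7/6 + b/6 + p**2/6) (S(b, p) = (7/6 + (p*p + b)/6)*p + 1 = (7/6 + (p**2 + b)/6)*p + 1 = (7/6 + (b + p**2)/6)*p + 1 = (7/6 + (b/6 + p**2/6))*p + 1 = (7/6 + b/6 + p**2/6)*p + 1 = p*(7/6 + b/6 + p**2/6) + 1 = 1 + p*(7/6 + b/6 + p**2/6))
X(o) = 25
(X(0)*I)*S(2, 0) = (25*30)*(1 + (1/6)*0*(7 + 2 + 0**2)) = 750*(1 + (1/6)*0*(7 + 2 + 0)) = 750*(1 + (1/6)*0*9) = 750*(1 + 0) = 750*1 = 750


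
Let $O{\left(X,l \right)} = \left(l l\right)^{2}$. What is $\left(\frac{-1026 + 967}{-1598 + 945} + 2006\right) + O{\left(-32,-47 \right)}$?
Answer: $\frac{3187741670}{653} \approx 4.8817 \cdot 10^{6}$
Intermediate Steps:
$O{\left(X,l \right)} = l^{4}$ ($O{\left(X,l \right)} = \left(l^{2}\right)^{2} = l^{4}$)
$\left(\frac{-1026 + 967}{-1598 + 945} + 2006\right) + O{\left(-32,-47 \right)} = \left(\frac{-1026 + 967}{-1598 + 945} + 2006\right) + \left(-47\right)^{4} = \left(- \frac{59}{-653} + 2006\right) + 4879681 = \left(\left(-59\right) \left(- \frac{1}{653}\right) + 2006\right) + 4879681 = \left(\frac{59}{653} + 2006\right) + 4879681 = \frac{1309977}{653} + 4879681 = \frac{3187741670}{653}$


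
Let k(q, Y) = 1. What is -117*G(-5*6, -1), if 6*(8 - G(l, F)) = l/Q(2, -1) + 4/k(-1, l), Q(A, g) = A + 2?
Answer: -4017/4 ≈ -1004.3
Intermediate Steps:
Q(A, g) = 2 + A
G(l, F) = 22/3 - l/24 (G(l, F) = 8 - (l/(2 + 2) + 4/1)/6 = 8 - (l/4 + 4*1)/6 = 8 - (l*(¼) + 4)/6 = 8 - (l/4 + 4)/6 = 8 - (4 + l/4)/6 = 8 + (-⅔ - l/24) = 22/3 - l/24)
-117*G(-5*6, -1) = -117*(22/3 - (-5)*6/24) = -117*(22/3 - 1/24*(-30)) = -117*(22/3 + 5/4) = -117*103/12 = -4017/4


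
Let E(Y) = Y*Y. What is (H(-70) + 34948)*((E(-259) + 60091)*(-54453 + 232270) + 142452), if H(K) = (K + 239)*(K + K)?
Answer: 255261029697088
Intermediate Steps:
H(K) = 2*K*(239 + K) (H(K) = (239 + K)*(2*K) = 2*K*(239 + K))
E(Y) = Y²
(H(-70) + 34948)*((E(-259) + 60091)*(-54453 + 232270) + 142452) = (2*(-70)*(239 - 70) + 34948)*(((-259)² + 60091)*(-54453 + 232270) + 142452) = (2*(-70)*169 + 34948)*((67081 + 60091)*177817 + 142452) = (-23660 + 34948)*(127172*177817 + 142452) = 11288*(22613343524 + 142452) = 11288*22613485976 = 255261029697088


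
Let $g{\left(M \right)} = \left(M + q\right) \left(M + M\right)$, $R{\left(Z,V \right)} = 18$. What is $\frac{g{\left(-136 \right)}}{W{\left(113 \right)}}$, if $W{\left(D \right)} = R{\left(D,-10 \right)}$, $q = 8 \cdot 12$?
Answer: $\frac{5440}{9} \approx 604.44$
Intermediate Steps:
$q = 96$
$W{\left(D \right)} = 18$
$g{\left(M \right)} = 2 M \left(96 + M\right)$ ($g{\left(M \right)} = \left(M + 96\right) \left(M + M\right) = \left(96 + M\right) 2 M = 2 M \left(96 + M\right)$)
$\frac{g{\left(-136 \right)}}{W{\left(113 \right)}} = \frac{2 \left(-136\right) \left(96 - 136\right)}{18} = 2 \left(-136\right) \left(-40\right) \frac{1}{18} = 10880 \cdot \frac{1}{18} = \frac{5440}{9}$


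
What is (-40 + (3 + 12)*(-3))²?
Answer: 7225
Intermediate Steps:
(-40 + (3 + 12)*(-3))² = (-40 + 15*(-3))² = (-40 - 45)² = (-85)² = 7225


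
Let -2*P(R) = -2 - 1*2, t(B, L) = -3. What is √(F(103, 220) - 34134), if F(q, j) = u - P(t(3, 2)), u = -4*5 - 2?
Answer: I*√34158 ≈ 184.82*I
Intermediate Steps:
P(R) = 2 (P(R) = -(-2 - 1*2)/2 = -(-2 - 2)/2 = -½*(-4) = 2)
u = -22 (u = -20 - 2 = -22)
F(q, j) = -24 (F(q, j) = -22 - 1*2 = -22 - 2 = -24)
√(F(103, 220) - 34134) = √(-24 - 34134) = √(-34158) = I*√34158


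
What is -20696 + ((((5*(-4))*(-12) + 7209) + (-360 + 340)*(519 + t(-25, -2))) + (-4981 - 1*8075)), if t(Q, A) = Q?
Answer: -36183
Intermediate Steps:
-20696 + ((((5*(-4))*(-12) + 7209) + (-360 + 340)*(519 + t(-25, -2))) + (-4981 - 1*8075)) = -20696 + ((((5*(-4))*(-12) + 7209) + (-360 + 340)*(519 - 25)) + (-4981 - 1*8075)) = -20696 + (((-20*(-12) + 7209) - 20*494) + (-4981 - 8075)) = -20696 + (((240 + 7209) - 9880) - 13056) = -20696 + ((7449 - 9880) - 13056) = -20696 + (-2431 - 13056) = -20696 - 15487 = -36183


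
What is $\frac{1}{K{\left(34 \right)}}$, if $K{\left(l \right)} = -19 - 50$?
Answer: $- \frac{1}{69} \approx -0.014493$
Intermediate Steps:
$K{\left(l \right)} = -69$ ($K{\left(l \right)} = -19 - 50 = -69$)
$\frac{1}{K{\left(34 \right)}} = \frac{1}{-69} = - \frac{1}{69}$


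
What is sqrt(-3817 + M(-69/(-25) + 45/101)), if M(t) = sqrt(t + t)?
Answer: sqrt(-973430425 + 1010*sqrt(408747))/505 ≈ 61.761*I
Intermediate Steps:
M(t) = sqrt(2)*sqrt(t) (M(t) = sqrt(2*t) = sqrt(2)*sqrt(t))
sqrt(-3817 + M(-69/(-25) + 45/101)) = sqrt(-3817 + sqrt(2)*sqrt(-69/(-25) + 45/101)) = sqrt(-3817 + sqrt(2)*sqrt(-69*(-1/25) + 45*(1/101))) = sqrt(-3817 + sqrt(2)*sqrt(69/25 + 45/101)) = sqrt(-3817 + sqrt(2)*sqrt(8094/2525)) = sqrt(-3817 + sqrt(2)*(sqrt(817494)/505)) = sqrt(-3817 + 2*sqrt(408747)/505)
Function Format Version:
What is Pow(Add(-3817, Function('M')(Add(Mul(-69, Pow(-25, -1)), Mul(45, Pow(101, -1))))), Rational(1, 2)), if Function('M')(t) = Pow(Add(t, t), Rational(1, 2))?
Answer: Mul(Rational(1, 505), Pow(Add(-973430425, Mul(1010, Pow(408747, Rational(1, 2)))), Rational(1, 2))) ≈ Mul(61.761, I)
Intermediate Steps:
Function('M')(t) = Mul(Pow(2, Rational(1, 2)), Pow(t, Rational(1, 2))) (Function('M')(t) = Pow(Mul(2, t), Rational(1, 2)) = Mul(Pow(2, Rational(1, 2)), Pow(t, Rational(1, 2))))
Pow(Add(-3817, Function('M')(Add(Mul(-69, Pow(-25, -1)), Mul(45, Pow(101, -1))))), Rational(1, 2)) = Pow(Add(-3817, Mul(Pow(2, Rational(1, 2)), Pow(Add(Mul(-69, Pow(-25, -1)), Mul(45, Pow(101, -1))), Rational(1, 2)))), Rational(1, 2)) = Pow(Add(-3817, Mul(Pow(2, Rational(1, 2)), Pow(Add(Mul(-69, Rational(-1, 25)), Mul(45, Rational(1, 101))), Rational(1, 2)))), Rational(1, 2)) = Pow(Add(-3817, Mul(Pow(2, Rational(1, 2)), Pow(Add(Rational(69, 25), Rational(45, 101)), Rational(1, 2)))), Rational(1, 2)) = Pow(Add(-3817, Mul(Pow(2, Rational(1, 2)), Pow(Rational(8094, 2525), Rational(1, 2)))), Rational(1, 2)) = Pow(Add(-3817, Mul(Pow(2, Rational(1, 2)), Mul(Rational(1, 505), Pow(817494, Rational(1, 2))))), Rational(1, 2)) = Pow(Add(-3817, Mul(Rational(2, 505), Pow(408747, Rational(1, 2)))), Rational(1, 2))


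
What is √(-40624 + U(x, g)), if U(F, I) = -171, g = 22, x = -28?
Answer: I*√40795 ≈ 201.98*I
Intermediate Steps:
√(-40624 + U(x, g)) = √(-40624 - 171) = √(-40795) = I*√40795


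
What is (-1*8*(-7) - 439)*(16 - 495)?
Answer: 183457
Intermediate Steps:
(-1*8*(-7) - 439)*(16 - 495) = (-8*(-7) - 439)*(-479) = (56 - 439)*(-479) = -383*(-479) = 183457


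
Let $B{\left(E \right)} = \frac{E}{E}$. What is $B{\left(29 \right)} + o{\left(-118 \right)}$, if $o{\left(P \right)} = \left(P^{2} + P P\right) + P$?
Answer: $27731$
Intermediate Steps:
$o{\left(P \right)} = P + 2 P^{2}$ ($o{\left(P \right)} = \left(P^{2} + P^{2}\right) + P = 2 P^{2} + P = P + 2 P^{2}$)
$B{\left(E \right)} = 1$
$B{\left(29 \right)} + o{\left(-118 \right)} = 1 - 118 \left(1 + 2 \left(-118\right)\right) = 1 - 118 \left(1 - 236\right) = 1 - -27730 = 1 + 27730 = 27731$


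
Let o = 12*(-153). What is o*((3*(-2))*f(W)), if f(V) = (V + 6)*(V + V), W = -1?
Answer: -110160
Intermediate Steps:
o = -1836
f(V) = 2*V*(6 + V) (f(V) = (6 + V)*(2*V) = 2*V*(6 + V))
o*((3*(-2))*f(W)) = -1836*3*(-2)*2*(-1)*(6 - 1) = -(-11016)*2*(-1)*5 = -(-11016)*(-10) = -1836*60 = -110160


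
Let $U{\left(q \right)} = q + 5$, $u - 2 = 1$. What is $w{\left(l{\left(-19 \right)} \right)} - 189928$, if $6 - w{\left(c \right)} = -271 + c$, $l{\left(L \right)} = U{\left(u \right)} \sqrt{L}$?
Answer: $-189651 - 8 i \sqrt{19} \approx -1.8965 \cdot 10^{5} - 34.871 i$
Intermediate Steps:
$u = 3$ ($u = 2 + 1 = 3$)
$U{\left(q \right)} = 5 + q$
$l{\left(L \right)} = 8 \sqrt{L}$ ($l{\left(L \right)} = \left(5 + 3\right) \sqrt{L} = 8 \sqrt{L}$)
$w{\left(c \right)} = 277 - c$ ($w{\left(c \right)} = 6 - \left(-271 + c\right) = 277 - c$)
$w{\left(l{\left(-19 \right)} \right)} - 189928 = \left(277 - 8 \sqrt{-19}\right) - 189928 = \left(277 - 8 i \sqrt{19}\right) - 189928 = -189651 - 8 i \sqrt{19}$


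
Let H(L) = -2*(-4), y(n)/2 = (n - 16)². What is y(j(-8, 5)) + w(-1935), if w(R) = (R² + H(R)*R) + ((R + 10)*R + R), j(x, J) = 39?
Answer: 7452743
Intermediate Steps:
y(n) = 2*(-16 + n)² (y(n) = 2*(n - 16)² = 2*(-16 + n)²)
H(L) = 8
w(R) = R² + 9*R + R*(10 + R) (w(R) = (R² + 8*R) + ((R + 10)*R + R) = (R² + 8*R) + ((10 + R)*R + R) = (R² + 8*R) + (R*(10 + R) + R) = (R² + 8*R) + (R + R*(10 + R)) = R² + 9*R + R*(10 + R))
y(j(-8, 5)) + w(-1935) = 2*(-16 + 39)² - 1935*(19 + 2*(-1935)) = 2*23² - 1935*(19 - 3870) = 2*529 - 1935*(-3851) = 1058 + 7451685 = 7452743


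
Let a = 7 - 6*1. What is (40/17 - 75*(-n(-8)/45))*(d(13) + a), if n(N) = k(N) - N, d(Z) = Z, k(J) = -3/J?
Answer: 46585/204 ≈ 228.36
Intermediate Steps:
n(N) = -N - 3/N (n(N) = -3/N - N = -N - 3/N)
a = 1 (a = 7 - 6 = 1)
(40/17 - 75*(-n(-8)/45))*(d(13) + a) = (40/17 - 75/((-45/(-1*(-8) - 3/(-8)))))*(13 + 1) = (40*(1/17) - 75/((-45/(8 - 3*(-⅛)))))*14 = (40/17 - 75/((-45/(8 + 3/8))))*14 = (40/17 - 75/((-45/67/8)))*14 = (40/17 - 75/((-45*8/67)))*14 = (40/17 - 75/(-360/67))*14 = (40/17 - 75*(-67/360))*14 = (40/17 + 335/24)*14 = (6655/408)*14 = 46585/204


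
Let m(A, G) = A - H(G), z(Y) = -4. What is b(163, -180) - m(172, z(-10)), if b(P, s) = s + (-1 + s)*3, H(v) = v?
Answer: -899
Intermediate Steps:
m(A, G) = A - G
b(P, s) = -3 + 4*s (b(P, s) = s + (-3 + 3*s) = -3 + 4*s)
b(163, -180) - m(172, z(-10)) = (-3 + 4*(-180)) - (172 - 1*(-4)) = (-3 - 720) - (172 + 4) = -723 - 1*176 = -723 - 176 = -899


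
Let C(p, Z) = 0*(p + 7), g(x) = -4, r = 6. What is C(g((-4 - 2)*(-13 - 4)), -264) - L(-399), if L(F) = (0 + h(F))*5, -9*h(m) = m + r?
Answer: -655/3 ≈ -218.33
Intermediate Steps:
h(m) = -2/3 - m/9 (h(m) = -(m + 6)/9 = -(6 + m)/9 = -2/3 - m/9)
C(p, Z) = 0 (C(p, Z) = 0*(7 + p) = 0)
L(F) = -10/3 - 5*F/9 (L(F) = (0 + (-2/3 - F/9))*5 = (-2/3 - F/9)*5 = -10/3 - 5*F/9)
C(g((-4 - 2)*(-13 - 4)), -264) - L(-399) = 0 - (-10/3 - 5/9*(-399)) = 0 - (-10/3 + 665/3) = 0 - 1*655/3 = 0 - 655/3 = -655/3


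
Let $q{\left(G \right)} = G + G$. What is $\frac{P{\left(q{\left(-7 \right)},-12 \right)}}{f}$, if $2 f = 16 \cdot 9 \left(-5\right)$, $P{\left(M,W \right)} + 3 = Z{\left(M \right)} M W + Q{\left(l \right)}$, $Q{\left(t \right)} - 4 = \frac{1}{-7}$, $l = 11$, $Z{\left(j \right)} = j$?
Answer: $\frac{2743}{420} \approx 6.531$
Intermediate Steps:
$q{\left(G \right)} = 2 G$
$Q{\left(t \right)} = \frac{27}{7}$ ($Q{\left(t \right)} = 4 + \frac{1}{-7} = 4 - \frac{1}{7} = \frac{27}{7}$)
$P{\left(M,W \right)} = \frac{6}{7} + W M^{2}$ ($P{\left(M,W \right)} = -3 + \left(M M W + \frac{27}{7}\right) = -3 + \left(M^{2} W + \frac{27}{7}\right) = -3 + \left(W M^{2} + \frac{27}{7}\right) = -3 + \left(\frac{27}{7} + W M^{2}\right) = \frac{6}{7} + W M^{2}$)
$f = -360$ ($f = \frac{16 \cdot 9 \left(-5\right)}{2} = \frac{144 \left(-5\right)}{2} = \frac{1}{2} \left(-720\right) = -360$)
$\frac{P{\left(q{\left(-7 \right)},-12 \right)}}{f} = \frac{\frac{6}{7} - 12 \left(2 \left(-7\right)\right)^{2}}{-360} = \left(\frac{6}{7} - 12 \left(-14\right)^{2}\right) \left(- \frac{1}{360}\right) = \left(\frac{6}{7} - 2352\right) \left(- \frac{1}{360}\right) = \left(- \frac{16458}{7}\right) \left(- \frac{1}{360}\right) = \frac{2743}{420}$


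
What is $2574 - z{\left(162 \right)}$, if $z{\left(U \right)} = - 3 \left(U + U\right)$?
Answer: $3546$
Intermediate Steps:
$z{\left(U \right)} = - 6 U$ ($z{\left(U \right)} = - 3 \cdot 2 U = - 6 U$)
$2574 - z{\left(162 \right)} = 2574 - \left(-6\right) 162 = 2574 - -972 = 2574 + 972 = 3546$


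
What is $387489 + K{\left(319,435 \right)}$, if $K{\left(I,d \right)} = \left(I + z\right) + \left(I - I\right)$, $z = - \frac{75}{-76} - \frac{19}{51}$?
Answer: $\frac{1503146189}{3876} \approx 3.8781 \cdot 10^{5}$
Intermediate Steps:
$z = \frac{2381}{3876}$ ($z = \left(-75\right) \left(- \frac{1}{76}\right) - \frac{19}{51} = \frac{75}{76} - \frac{19}{51} = \frac{2381}{3876} \approx 0.61429$)
$K{\left(I,d \right)} = \frac{2381}{3876} + I$ ($K{\left(I,d \right)} = \left(I + \frac{2381}{3876}\right) + \left(I - I\right) = \left(\frac{2381}{3876} + I\right) + 0 = \frac{2381}{3876} + I$)
$387489 + K{\left(319,435 \right)} = 387489 + \left(\frac{2381}{3876} + 319\right) = 387489 + \frac{1238825}{3876} = \frac{1503146189}{3876}$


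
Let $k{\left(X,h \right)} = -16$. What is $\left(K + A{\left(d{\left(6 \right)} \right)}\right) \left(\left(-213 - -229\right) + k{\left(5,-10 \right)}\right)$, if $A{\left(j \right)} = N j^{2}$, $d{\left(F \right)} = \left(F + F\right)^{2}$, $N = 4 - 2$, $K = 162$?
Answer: $0$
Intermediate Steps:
$N = 2$ ($N = 4 - 2 = 2$)
$d{\left(F \right)} = 4 F^{2}$ ($d{\left(F \right)} = \left(2 F\right)^{2} = 4 F^{2}$)
$A{\left(j \right)} = 2 j^{2}$
$\left(K + A{\left(d{\left(6 \right)} \right)}\right) \left(\left(-213 - -229\right) + k{\left(5,-10 \right)}\right) = \left(162 + 2 \left(4 \cdot 6^{2}\right)^{2}\right) \left(\left(-213 - -229\right) - 16\right) = \left(162 + 2 \left(4 \cdot 36\right)^{2}\right) \left(\left(-213 + 229\right) - 16\right) = \left(162 + 2 \cdot 144^{2}\right) \left(16 - 16\right) = \left(162 + 2 \cdot 20736\right) 0 = \left(162 + 41472\right) 0 = 41634 \cdot 0 = 0$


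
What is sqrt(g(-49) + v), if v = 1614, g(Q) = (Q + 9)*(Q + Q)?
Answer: sqrt(5534) ≈ 74.391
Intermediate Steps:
g(Q) = 2*Q*(9 + Q) (g(Q) = (9 + Q)*(2*Q) = 2*Q*(9 + Q))
sqrt(g(-49) + v) = sqrt(2*(-49)*(9 - 49) + 1614) = sqrt(2*(-49)*(-40) + 1614) = sqrt(3920 + 1614) = sqrt(5534)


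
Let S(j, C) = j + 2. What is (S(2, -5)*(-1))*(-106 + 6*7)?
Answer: 256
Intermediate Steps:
S(j, C) = 2 + j
(S(2, -5)*(-1))*(-106 + 6*7) = ((2 + 2)*(-1))*(-106 + 6*7) = (4*(-1))*(-106 + 42) = -4*(-64) = 256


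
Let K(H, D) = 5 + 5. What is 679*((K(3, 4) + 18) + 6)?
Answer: 23086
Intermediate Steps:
K(H, D) = 10
679*((K(3, 4) + 18) + 6) = 679*((10 + 18) + 6) = 679*(28 + 6) = 679*34 = 23086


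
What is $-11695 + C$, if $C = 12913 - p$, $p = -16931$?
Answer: $18149$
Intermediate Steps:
$C = 29844$ ($C = 12913 - -16931 = 12913 + 16931 = 29844$)
$-11695 + C = -11695 + 29844 = 18149$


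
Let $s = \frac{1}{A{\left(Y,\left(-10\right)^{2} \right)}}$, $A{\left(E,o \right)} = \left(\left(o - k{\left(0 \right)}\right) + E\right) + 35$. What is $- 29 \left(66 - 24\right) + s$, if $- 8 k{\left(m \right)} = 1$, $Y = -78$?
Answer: $- \frac{556618}{457} \approx -1218.0$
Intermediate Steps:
$k{\left(m \right)} = - \frac{1}{8}$ ($k{\left(m \right)} = \left(- \frac{1}{8}\right) 1 = - \frac{1}{8}$)
$A{\left(E,o \right)} = \frac{281}{8} + E + o$ ($A{\left(E,o \right)} = \left(\left(o - - \frac{1}{8}\right) + E\right) + 35 = \left(\left(o + \frac{1}{8}\right) + E\right) + 35 = \left(\left(\frac{1}{8} + o\right) + E\right) + 35 = \left(\frac{1}{8} + E + o\right) + 35 = \frac{281}{8} + E + o$)
$s = \frac{8}{457}$ ($s = \frac{1}{\frac{281}{8} - 78 + \left(-10\right)^{2}} = \frac{1}{\frac{281}{8} - 78 + 100} = \frac{1}{\frac{457}{8}} = \frac{8}{457} \approx 0.017505$)
$- 29 \left(66 - 24\right) + s = - 29 \left(66 - 24\right) + \frac{8}{457} = \left(-29\right) 42 + \frac{8}{457} = -1218 + \frac{8}{457} = - \frac{556618}{457}$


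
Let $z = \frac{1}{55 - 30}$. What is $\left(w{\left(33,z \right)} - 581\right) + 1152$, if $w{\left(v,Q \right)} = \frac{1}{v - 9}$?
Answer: $\frac{13705}{24} \approx 571.04$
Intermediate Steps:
$z = \frac{1}{25} \approx 0.04$
$w{\left(v,Q \right)} = \frac{1}{-9 + v}$
$\left(w{\left(33,z \right)} - 581\right) + 1152 = \left(\frac{1}{-9 + 33} - 581\right) + 1152 = \left(\frac{1}{24} - 581\right) + 1152 = - \frac{13943}{24} + 1152 = \frac{13705}{24}$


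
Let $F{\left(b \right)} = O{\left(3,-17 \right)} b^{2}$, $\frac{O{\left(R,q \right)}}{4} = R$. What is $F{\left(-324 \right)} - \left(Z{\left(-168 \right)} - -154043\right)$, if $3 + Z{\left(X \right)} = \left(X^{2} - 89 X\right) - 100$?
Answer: $1062596$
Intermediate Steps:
$O{\left(R,q \right)} = 4 R$
$Z{\left(X \right)} = -103 + X^{2} - 89 X$ ($Z{\left(X \right)} = -3 - \left(100 - X^{2} + 89 X\right) = -103 + X^{2} - 89 X$)
$F{\left(b \right)} = 12 b^{2}$ ($F{\left(b \right)} = 4 \cdot 3 b^{2} = 12 b^{2}$)
$F{\left(-324 \right)} - \left(Z{\left(-168 \right)} - -154043\right) = 12 \left(-324\right)^{2} - \left(\left(-103 + \left(-168\right)^{2} - -14952\right) - -154043\right) = 12 \cdot 104976 - \left(\left(-103 + 28224 + 14952\right) + 154043\right) = 1259712 - \left(43073 + 154043\right) = 1259712 - 197116 = 1062596$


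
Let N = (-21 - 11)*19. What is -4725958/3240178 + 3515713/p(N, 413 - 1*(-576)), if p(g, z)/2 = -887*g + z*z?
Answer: -1475481052029/4916701180226 ≈ -0.30010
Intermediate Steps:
N = -608 (N = -32*19 = -608)
p(g, z) = -1774*g + 2*z² (p(g, z) = 2*(-887*g + z*z) = 2*(-887*g + z²) = 2*(z² - 887*g) = -1774*g + 2*z²)
-4725958/3240178 + 3515713/p(N, 413 - 1*(-576)) = -4725958/3240178 + 3515713/(-1774*(-608) + 2*(413 - 1*(-576))²) = -4725958*1/3240178 + 3515713/(1078592 + 2*(413 + 576)²) = -2362979/1620089 + 3515713/(1078592 + 2*989²) = -2362979/1620089 + 3515713/(1078592 + 2*978121) = -2362979/1620089 + 3515713/(1078592 + 1956242) = -2362979/1620089 + 3515713/3034834 = -1475481052029/4916701180226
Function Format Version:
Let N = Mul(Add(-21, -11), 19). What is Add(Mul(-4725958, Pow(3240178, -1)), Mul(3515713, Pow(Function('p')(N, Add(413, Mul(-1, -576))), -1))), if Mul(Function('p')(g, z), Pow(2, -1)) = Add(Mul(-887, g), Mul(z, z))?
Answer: Rational(-1475481052029, 4916701180226) ≈ -0.30010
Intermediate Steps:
N = -608 (N = Mul(-32, 19) = -608)
Function('p')(g, z) = Add(Mul(-1774, g), Mul(2, Pow(z, 2))) (Function('p')(g, z) = Mul(2, Add(Mul(-887, g), Mul(z, z))) = Mul(2, Add(Mul(-887, g), Pow(z, 2))) = Mul(2, Add(Pow(z, 2), Mul(-887, g))) = Add(Mul(-1774, g), Mul(2, Pow(z, 2))))
Add(Mul(-4725958, Pow(3240178, -1)), Mul(3515713, Pow(Function('p')(N, Add(413, Mul(-1, -576))), -1))) = Add(Mul(-4725958, Pow(3240178, -1)), Mul(3515713, Pow(Add(Mul(-1774, -608), Mul(2, Pow(Add(413, Mul(-1, -576)), 2))), -1))) = Add(Mul(-4725958, Rational(1, 3240178)), Mul(3515713, Pow(Add(1078592, Mul(2, Pow(Add(413, 576), 2))), -1))) = Add(Rational(-2362979, 1620089), Mul(3515713, Pow(Add(1078592, Mul(2, Pow(989, 2))), -1))) = Add(Rational(-2362979, 1620089), Mul(3515713, Pow(Add(1078592, Mul(2, 978121)), -1))) = Add(Rational(-2362979, 1620089), Mul(3515713, Pow(Add(1078592, 1956242), -1))) = Add(Rational(-2362979, 1620089), Mul(3515713, Pow(3034834, -1))) = Add(Rational(-2362979, 1620089), Mul(3515713, Rational(1, 3034834))) = Add(Rational(-2362979, 1620089), Rational(3515713, 3034834)) = Rational(-1475481052029, 4916701180226)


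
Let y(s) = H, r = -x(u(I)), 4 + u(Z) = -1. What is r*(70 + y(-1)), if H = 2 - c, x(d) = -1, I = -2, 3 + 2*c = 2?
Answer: 145/2 ≈ 72.500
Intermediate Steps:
c = -½ (c = -3/2 + (½)*2 = -3/2 + 1 = -½ ≈ -0.50000)
u(Z) = -5 (u(Z) = -4 - 1 = -5)
H = 5/2 (H = 2 - 1*(-½) = 2 + ½ = 5/2 ≈ 2.5000)
r = 1 (r = -1*(-1) = 1)
y(s) = 5/2
r*(70 + y(-1)) = 1*(70 + 5/2) = 1*(145/2) = 145/2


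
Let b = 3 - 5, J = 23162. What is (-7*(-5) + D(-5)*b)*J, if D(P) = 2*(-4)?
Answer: 1181262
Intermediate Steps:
D(P) = -8
b = -2
(-7*(-5) + D(-5)*b)*J = (-7*(-5) - 8*(-2))*23162 = (35 + 16)*23162 = 51*23162 = 1181262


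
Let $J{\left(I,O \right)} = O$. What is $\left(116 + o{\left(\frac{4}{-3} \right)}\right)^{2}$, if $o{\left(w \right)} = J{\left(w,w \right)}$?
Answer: $\frac{118336}{9} \approx 13148.0$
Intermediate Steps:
$o{\left(w \right)} = w$
$\left(116 + o{\left(\frac{4}{-3} \right)}\right)^{2} = \left(116 + \frac{4}{-3}\right)^{2} = \left(116 + 4 \left(- \frac{1}{3}\right)\right)^{2} = \left(116 - \frac{4}{3}\right)^{2} = \left(\frac{344}{3}\right)^{2} = \frac{118336}{9}$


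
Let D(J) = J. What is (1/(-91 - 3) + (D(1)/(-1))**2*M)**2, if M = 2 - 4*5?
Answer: 2866249/8836 ≈ 324.38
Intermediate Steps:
M = -18 (M = 2 - 20 = -18)
(1/(-91 - 3) + (D(1)/(-1))**2*M)**2 = (1/(-91 - 3) + (1/(-1))**2*(-18))**2 = (1/(-94) + (1*(-1))**2*(-18))**2 = (-1/94 + (-1)**2*(-18))**2 = (-1/94 + 1*(-18))**2 = (-1/94 - 18)**2 = (-1693/94)**2 = 2866249/8836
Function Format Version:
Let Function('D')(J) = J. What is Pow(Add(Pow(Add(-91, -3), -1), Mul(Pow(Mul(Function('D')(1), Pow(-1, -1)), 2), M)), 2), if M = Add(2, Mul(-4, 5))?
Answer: Rational(2866249, 8836) ≈ 324.38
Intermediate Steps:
M = -18 (M = Add(2, -20) = -18)
Pow(Add(Pow(Add(-91, -3), -1), Mul(Pow(Mul(Function('D')(1), Pow(-1, -1)), 2), M)), 2) = Pow(Add(Pow(Add(-91, -3), -1), Mul(Pow(Mul(1, Pow(-1, -1)), 2), -18)), 2) = Pow(Add(Pow(-94, -1), Mul(Pow(Mul(1, -1), 2), -18)), 2) = Pow(Add(Rational(-1, 94), Mul(Pow(-1, 2), -18)), 2) = Pow(Add(Rational(-1, 94), Mul(1, -18)), 2) = Pow(Add(Rational(-1, 94), -18), 2) = Pow(Rational(-1693, 94), 2) = Rational(2866249, 8836)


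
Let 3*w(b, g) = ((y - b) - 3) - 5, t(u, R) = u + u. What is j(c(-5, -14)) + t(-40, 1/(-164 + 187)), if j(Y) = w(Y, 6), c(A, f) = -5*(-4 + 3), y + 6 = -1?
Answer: -260/3 ≈ -86.667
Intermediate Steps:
y = -7 (y = -6 - 1 = -7)
t(u, R) = 2*u
w(b, g) = -5 - b/3 (w(b, g) = (((-7 - b) - 3) - 5)/3 = ((-10 - b) - 5)/3 = (-15 - b)/3 = -5 - b/3)
c(A, f) = 5 (c(A, f) = -5*(-1) = 5)
j(Y) = -5 - Y/3
j(c(-5, -14)) + t(-40, 1/(-164 + 187)) = (-5 - ⅓*5) + 2*(-40) = (-5 - 5/3) - 80 = -20/3 - 80 = -260/3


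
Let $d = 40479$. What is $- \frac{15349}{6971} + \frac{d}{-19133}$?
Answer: $- \frac{575851526}{133376143} \approx -4.3175$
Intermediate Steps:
$- \frac{15349}{6971} + \frac{d}{-19133} = - \frac{15349}{6971} + \frac{40479}{-19133} = \left(-15349\right) \frac{1}{6971} + 40479 \left(- \frac{1}{19133}\right) = - \frac{15349}{6971} - \frac{40479}{19133} = - \frac{575851526}{133376143}$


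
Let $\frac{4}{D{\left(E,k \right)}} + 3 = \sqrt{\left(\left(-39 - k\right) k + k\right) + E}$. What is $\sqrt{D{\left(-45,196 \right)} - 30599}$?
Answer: $\sqrt{-30599 + \frac{4}{-3 + 3 i \sqrt{5101}}} \approx 5.0 \cdot 10^{-5} - 174.93 i$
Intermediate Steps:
$D{\left(E,k \right)} = \frac{4}{-3 + \sqrt{E + k + k \left(-39 - k\right)}}$ ($D{\left(E,k \right)} = \frac{4}{-3 + \sqrt{\left(\left(-39 - k\right) k + k\right) + E}} = \frac{4}{-3 + \sqrt{\left(k \left(-39 - k\right) + k\right) + E}} = \frac{4}{-3 + \sqrt{\left(k + k \left(-39 - k\right)\right) + E}} = \frac{4}{-3 + \sqrt{E + k + k \left(-39 - k\right)}}$)
$\sqrt{D{\left(-45,196 \right)} - 30599} = \sqrt{\frac{4}{-3 + \sqrt{-45 - 196^{2} - 7448}} - 30599} = \sqrt{\frac{4}{-3 + \sqrt{-45 - 38416 - 7448}} - 30599} = \sqrt{\frac{4}{-3 + \sqrt{-45909}} - 30599} = \sqrt{\frac{4}{-3 + 3 i \sqrt{5101}} - 30599} = \sqrt{-30599 + \frac{4}{-3 + 3 i \sqrt{5101}}}$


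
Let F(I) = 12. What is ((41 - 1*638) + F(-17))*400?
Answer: -234000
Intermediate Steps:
((41 - 1*638) + F(-17))*400 = ((41 - 1*638) + 12)*400 = ((41 - 638) + 12)*400 = (-597 + 12)*400 = -585*400 = -234000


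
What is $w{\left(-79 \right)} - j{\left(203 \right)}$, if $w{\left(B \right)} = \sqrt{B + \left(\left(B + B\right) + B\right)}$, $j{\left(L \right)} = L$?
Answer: $-203 + 2 i \sqrt{79} \approx -203.0 + 17.776 i$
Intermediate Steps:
$w{\left(B \right)} = 2 \sqrt{B}$ ($w{\left(B \right)} = \sqrt{B + \left(2 B + B\right)} = \sqrt{B + 3 B} = \sqrt{4 B} = 2 \sqrt{B}$)
$w{\left(-79 \right)} - j{\left(203 \right)} = 2 \sqrt{-79} - 203 = 2 i \sqrt{79} - 203 = -203 + 2 i \sqrt{79}$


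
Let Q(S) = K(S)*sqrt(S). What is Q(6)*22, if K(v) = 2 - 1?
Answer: 22*sqrt(6) ≈ 53.889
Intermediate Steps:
K(v) = 1
Q(S) = sqrt(S) (Q(S) = 1*sqrt(S) = sqrt(S))
Q(6)*22 = sqrt(6)*22 = 22*sqrt(6)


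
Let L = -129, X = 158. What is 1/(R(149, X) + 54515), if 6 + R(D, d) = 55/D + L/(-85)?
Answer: 12665/690380381 ≈ 1.8345e-5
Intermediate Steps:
R(D, d) = -381/85 + 55/D (R(D, d) = -6 + (55/D - 129/(-85)) = -6 + (55/D - 129*(-1/85)) = -6 + (55/D + 129/85) = -6 + (129/85 + 55/D) = -381/85 + 55/D)
1/(R(149, X) + 54515) = 1/((-381/85 + 55/149) + 54515) = 1/(-52094/12665 + 54515) = 1/(690380381/12665) = 12665/690380381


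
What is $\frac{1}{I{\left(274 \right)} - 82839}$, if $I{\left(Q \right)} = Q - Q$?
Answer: $- \frac{1}{82839} \approx -1.2072 \cdot 10^{-5}$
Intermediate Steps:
$I{\left(Q \right)} = 0$
$\frac{1}{I{\left(274 \right)} - 82839} = \frac{1}{0 - 82839} = \frac{1}{-82839} = - \frac{1}{82839}$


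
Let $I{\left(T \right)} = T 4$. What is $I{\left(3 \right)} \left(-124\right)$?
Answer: $-1488$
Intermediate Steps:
$I{\left(T \right)} = 4 T$
$I{\left(3 \right)} \left(-124\right) = 4 \cdot 3 \left(-124\right) = 12 \left(-124\right) = -1488$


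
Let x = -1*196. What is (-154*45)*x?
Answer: 1358280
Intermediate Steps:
x = -196
(-154*45)*x = -154*45*(-196) = -6930*(-196) = 1358280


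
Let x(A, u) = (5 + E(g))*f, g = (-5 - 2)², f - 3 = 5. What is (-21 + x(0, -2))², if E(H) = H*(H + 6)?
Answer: 465653241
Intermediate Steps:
f = 8 (f = 3 + 5 = 8)
g = 49 (g = (-7)² = 49)
E(H) = H*(6 + H)
x(A, u) = 21600 (x(A, u) = (5 + 49*(6 + 49))*8 = (5 + 49*55)*8 = (5 + 2695)*8 = 2700*8 = 21600)
(-21 + x(0, -2))² = (-21 + 21600)² = 21579² = 465653241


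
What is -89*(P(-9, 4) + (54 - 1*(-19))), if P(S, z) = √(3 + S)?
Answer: -6497 - 89*I*√6 ≈ -6497.0 - 218.0*I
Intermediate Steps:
-89*(P(-9, 4) + (54 - 1*(-19))) = -89*(√(3 - 9) + (54 - 1*(-19))) = -89*(√(-6) + (54 + 19)) = -89*(I*√6 + 73) = -89*(73 + I*√6) = -6497 - 89*I*√6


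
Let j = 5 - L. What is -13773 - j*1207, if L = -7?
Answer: -28257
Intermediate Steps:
j = 12 (j = 5 - 1*(-7) = 5 + 7 = 12)
-13773 - j*1207 = -13773 - 12*1207 = -13773 - 1*14484 = -13773 - 14484 = -28257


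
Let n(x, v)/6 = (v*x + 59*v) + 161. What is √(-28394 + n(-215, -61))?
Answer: 2*√7417 ≈ 172.24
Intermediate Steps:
n(x, v) = 966 + 354*v + 6*v*x (n(x, v) = 6*((v*x + 59*v) + 161) = 6*((59*v + v*x) + 161) = 6*(161 + 59*v + v*x) = 966 + 354*v + 6*v*x)
√(-28394 + n(-215, -61)) = √(-28394 + (966 + 354*(-61) + 6*(-61)*(-215))) = √(-28394 + (966 - 21594 + 78690)) = √(-28394 + 58062) = √29668 = 2*√7417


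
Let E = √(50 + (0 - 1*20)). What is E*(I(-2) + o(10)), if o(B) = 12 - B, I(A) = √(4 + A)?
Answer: √30*(2 + √2) ≈ 18.700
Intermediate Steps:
E = √30 (E = √(50 + (0 - 20)) = √(50 - 20) = √30 ≈ 5.4772)
E*(I(-2) + o(10)) = √30*(√(4 - 2) + (12 - 1*10)) = √30*(√2 + (12 - 10)) = √30*(√2 + 2) = √30*(2 + √2)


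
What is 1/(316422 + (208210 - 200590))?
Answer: 1/324042 ≈ 3.0860e-6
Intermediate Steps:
1/(316422 + (208210 - 200590)) = 1/(316422 + 7620) = 1/324042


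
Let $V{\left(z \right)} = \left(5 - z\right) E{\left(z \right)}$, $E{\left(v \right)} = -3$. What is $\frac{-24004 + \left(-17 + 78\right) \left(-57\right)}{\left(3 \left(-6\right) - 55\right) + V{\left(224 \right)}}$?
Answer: $- \frac{27481}{584} \approx -47.057$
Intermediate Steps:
$V{\left(z \right)} = -15 + 3 z$ ($V{\left(z \right)} = \left(5 - z\right) \left(-3\right) = -15 + 3 z$)
$\frac{-24004 + \left(-17 + 78\right) \left(-57\right)}{\left(3 \left(-6\right) - 55\right) + V{\left(224 \right)}} = \frac{-24004 + \left(-17 + 78\right) \left(-57\right)}{\left(3 \left(-6\right) - 55\right) + \left(-15 + 3 \cdot 224\right)} = \frac{-24004 + 61 \left(-57\right)}{\left(-18 - 55\right) + \left(-15 + 672\right)} = \frac{-24004 - 3477}{-73 + 657} = - \frac{27481}{584}$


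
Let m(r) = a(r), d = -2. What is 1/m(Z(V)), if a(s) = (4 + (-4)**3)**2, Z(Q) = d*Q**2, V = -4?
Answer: 1/3600 ≈ 0.00027778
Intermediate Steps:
Z(Q) = -2*Q**2
a(s) = 3600 (a(s) = (4 - 64)**2 = (-60)**2 = 3600)
m(r) = 3600
1/m(Z(V)) = 1/3600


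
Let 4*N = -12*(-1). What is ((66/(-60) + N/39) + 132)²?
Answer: 289918729/16900 ≈ 17155.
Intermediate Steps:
N = 3 (N = (-12*(-1))/4 = (¼)*12 = 3)
((66/(-60) + N/39) + 132)² = ((66/(-60) + 3/39) + 132)² = ((66*(-1/60) + 3*(1/39)) + 132)² = ((-11/10 + 1/13) + 132)² = (-133/130 + 132)² = (17027/130)² = 289918729/16900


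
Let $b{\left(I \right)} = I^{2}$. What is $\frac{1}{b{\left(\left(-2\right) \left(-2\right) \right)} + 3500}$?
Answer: $\frac{1}{3516} \approx 0.00028441$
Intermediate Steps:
$\frac{1}{b{\left(\left(-2\right) \left(-2\right) \right)} + 3500} = \frac{1}{\left(\left(-2\right) \left(-2\right)\right)^{2} + 3500} = \frac{1}{4^{2} + 3500} = \frac{1}{16 + 3500} = \frac{1}{3516}$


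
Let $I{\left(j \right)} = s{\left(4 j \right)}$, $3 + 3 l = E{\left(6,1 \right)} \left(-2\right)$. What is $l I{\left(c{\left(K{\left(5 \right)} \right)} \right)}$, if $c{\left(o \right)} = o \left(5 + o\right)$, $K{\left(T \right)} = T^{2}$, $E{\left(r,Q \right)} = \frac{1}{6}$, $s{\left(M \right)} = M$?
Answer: $- \frac{10000}{3} \approx -3333.3$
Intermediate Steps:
$E{\left(r,Q \right)} = \frac{1}{6}$
$l = - \frac{10}{9}$ ($l = -1 + \frac{\frac{1}{6} \left(-2\right)}{3} = -1 + \frac{1}{3} \left(- \frac{1}{3}\right) = -1 - \frac{1}{9} = - \frac{10}{9} \approx -1.1111$)
$I{\left(j \right)} = 4 j$
$l I{\left(c{\left(K{\left(5 \right)} \right)} \right)} = - \frac{10 \cdot 4 \cdot 5^{2} \left(5 + 5^{2}\right)}{9} = - \frac{10 \cdot 4 \cdot 25 \left(5 + 25\right)}{9} = - \frac{10 \cdot 4 \cdot 25 \cdot 30}{9} = - \frac{10 \cdot 4 \cdot 750}{9} = \left(- \frac{10}{9}\right) 3000 = - \frac{10000}{3}$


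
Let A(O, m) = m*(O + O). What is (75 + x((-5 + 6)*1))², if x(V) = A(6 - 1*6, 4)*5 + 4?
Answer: 6241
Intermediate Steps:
A(O, m) = 2*O*m (A(O, m) = m*(2*O) = 2*O*m)
x(V) = 4 (x(V) = (2*(6 - 1*6)*4)*5 + 4 = (2*(6 - 6)*4)*5 + 4 = (2*0*4)*5 + 4 = 0*5 + 4 = 0 + 4 = 4)
(75 + x((-5 + 6)*1))² = (75 + 4)² = 79² = 6241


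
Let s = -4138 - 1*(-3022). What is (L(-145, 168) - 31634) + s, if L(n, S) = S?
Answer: -32582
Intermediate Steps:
s = -1116 (s = -4138 + 3022 = -1116)
(L(-145, 168) - 31634) + s = (168 - 31634) - 1116 = -31466 - 1116 = -32582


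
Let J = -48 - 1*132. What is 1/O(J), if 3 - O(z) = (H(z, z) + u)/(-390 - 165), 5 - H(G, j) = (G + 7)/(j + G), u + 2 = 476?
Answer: 199800/771667 ≈ 0.25892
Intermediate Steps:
u = 474 (u = -2 + 476 = 474)
H(G, j) = 5 - (7 + G)/(G + j) (H(G, j) = 5 - (G + 7)/(j + G) = 5 - (7 + G)/(G + j))
J = -180 (J = -48 - 132 = -180)
O(z) = 713/185 + (-7 + 9*z)/(1110*z) (O(z) = 3 - ((-7 + 4*z + 5*z)/(z + z) + 474)/(-390 - 165) = 3 - ((-7 + 9*z)/((2*z)) + 474)/(-555) = 3 - ((1/(2*z))*(-7 + 9*z) + 474)*(-1)/555 = 3 - ((-7 + 9*z)/(2*z) + 474)*(-1)/555 = 3 - (474 + (-7 + 9*z)/(2*z))*(-1)/555 = 3 - (-158/185 - (-7 + 9*z)/(1110*z)) = 3 + (158/185 + (-7 + 9*z)/(1110*z)) = 713/185 + (-7 + 9*z)/(1110*z))
1/O(J) = 1/((1/1110)*(-7 + 4287*(-180))/(-180)) = 1/((1/1110)*(-1/180)*(-7 - 771660)) = 1/((1/1110)*(-1/180)*(-771667)) = 1/(771667/199800) = 199800/771667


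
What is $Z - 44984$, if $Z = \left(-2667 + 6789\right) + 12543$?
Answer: $-28319$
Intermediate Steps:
$Z = 16665$ ($Z = 4122 + 12543 = 16665$)
$Z - 44984 = 16665 - 44984 = -28319$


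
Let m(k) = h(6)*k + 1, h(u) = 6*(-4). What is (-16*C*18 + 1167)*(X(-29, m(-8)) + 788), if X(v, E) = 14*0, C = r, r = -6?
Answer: 2281260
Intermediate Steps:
C = -6
h(u) = -24
m(k) = 1 - 24*k (m(k) = -24*k + 1 = 1 - 24*k)
X(v, E) = 0
(-16*C*18 + 1167)*(X(-29, m(-8)) + 788) = (-16*(-6)*18 + 1167)*(0 + 788) = (96*18 + 1167)*788 = (1728 + 1167)*788 = 2895*788 = 2281260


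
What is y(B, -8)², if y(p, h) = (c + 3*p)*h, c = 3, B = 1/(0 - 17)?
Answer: 147456/289 ≈ 510.23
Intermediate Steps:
B = -1/17 (B = 1/(-17) = -1/17 ≈ -0.058824)
y(p, h) = h*(3 + 3*p) (y(p, h) = (3 + 3*p)*h = h*(3 + 3*p))
y(B, -8)² = (3*(-8)*(1 - 1/17))² = (3*(-8)*(16/17))² = (-384/17)² = 147456/289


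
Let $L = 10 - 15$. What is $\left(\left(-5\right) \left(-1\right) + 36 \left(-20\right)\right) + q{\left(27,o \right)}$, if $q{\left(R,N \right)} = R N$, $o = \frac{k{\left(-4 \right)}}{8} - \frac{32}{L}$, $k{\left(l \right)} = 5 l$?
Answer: $- \frac{6097}{10} \approx -609.7$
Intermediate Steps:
$L = -5$ ($L = 10 - 15 = -5$)
$o = \frac{39}{10}$ ($o = \frac{5 \left(-4\right)}{8} - \frac{32}{-5} = \left(-20\right) \frac{1}{8} - - \frac{32}{5} = - \frac{5}{2} + \frac{32}{5} = \frac{39}{10} \approx 3.9$)
$q{\left(R,N \right)} = N R$
$\left(\left(-5\right) \left(-1\right) + 36 \left(-20\right)\right) + q{\left(27,o \right)} = \left(\left(-5\right) \left(-1\right) + 36 \left(-20\right)\right) + \frac{39}{10} \cdot 27 = \left(5 - 720\right) + \frac{1053}{10} = -715 + \frac{1053}{10} = - \frac{6097}{10}$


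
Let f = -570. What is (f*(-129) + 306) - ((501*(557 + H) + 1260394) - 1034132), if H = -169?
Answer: -346814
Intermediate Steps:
(f*(-129) + 306) - ((501*(557 + H) + 1260394) - 1034132) = (-570*(-129) + 306) - ((501*(557 - 169) + 1260394) - 1034132) = (73530 + 306) - ((501*388 + 1260394) - 1034132) = 73836 - ((194388 + 1260394) - 1034132) = 73836 - (1454782 - 1034132) = 73836 - 1*420650 = 73836 - 420650 = -346814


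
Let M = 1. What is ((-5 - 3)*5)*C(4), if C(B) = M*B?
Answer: -160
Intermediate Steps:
C(B) = B (C(B) = 1*B = B)
((-5 - 3)*5)*C(4) = ((-5 - 3)*5)*4 = -8*5*4 = -40*4 = -160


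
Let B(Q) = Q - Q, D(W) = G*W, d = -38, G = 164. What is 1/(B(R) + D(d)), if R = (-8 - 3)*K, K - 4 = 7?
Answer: -1/6232 ≈ -0.00016046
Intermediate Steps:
K = 11 (K = 4 + 7 = 11)
D(W) = 164*W
R = -121 (R = (-8 - 3)*11 = -11*11 = -121)
B(Q) = 0
1/(B(R) + D(d)) = 1/(0 + 164*(-38)) = 1/(0 - 6232) = 1/(-6232) = -1/6232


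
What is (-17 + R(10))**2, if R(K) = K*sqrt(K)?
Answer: 1289 - 340*sqrt(10) ≈ 213.83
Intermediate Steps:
R(K) = K**(3/2)
(-17 + R(10))**2 = (-17 + 10**(3/2))**2 = (-17 + 10*sqrt(10))**2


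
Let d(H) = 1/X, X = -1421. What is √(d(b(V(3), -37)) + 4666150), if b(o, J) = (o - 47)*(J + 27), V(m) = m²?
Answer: √192287375321/203 ≈ 2160.1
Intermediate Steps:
b(o, J) = (-47 + o)*(27 + J)
d(H) = -1/1421 (d(H) = 1/(-1421) = -1/1421)
√(d(b(V(3), -37)) + 4666150) = √(-1/1421 + 4666150) = √(6630599149/1421) = √192287375321/203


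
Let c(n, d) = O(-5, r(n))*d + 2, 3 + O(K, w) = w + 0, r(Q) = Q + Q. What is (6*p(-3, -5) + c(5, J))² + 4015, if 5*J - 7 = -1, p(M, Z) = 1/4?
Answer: 415661/100 ≈ 4156.6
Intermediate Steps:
p(M, Z) = ¼ (p(M, Z) = 1*(¼) = ¼)
J = 6/5 (J = 7/5 + (⅕)*(-1) = 7/5 - ⅕ = 6/5 ≈ 1.2000)
r(Q) = 2*Q
O(K, w) = -3 + w (O(K, w) = -3 + (w + 0) = -3 + w)
c(n, d) = 2 + d*(-3 + 2*n) (c(n, d) = (-3 + 2*n)*d + 2 = d*(-3 + 2*n) + 2 = 2 + d*(-3 + 2*n))
(6*p(-3, -5) + c(5, J))² + 4015 = (6*(¼) + (2 + 6*(-3 + 2*5)/5))² + 4015 = (3/2 + (2 + 6*(-3 + 10)/5))² + 4015 = (3/2 + (2 + (6/5)*7))² + 4015 = (3/2 + (2 + 42/5))² + 4015 = (3/2 + 52/5)² + 4015 = (119/10)² + 4015 = 14161/100 + 4015 = 415661/100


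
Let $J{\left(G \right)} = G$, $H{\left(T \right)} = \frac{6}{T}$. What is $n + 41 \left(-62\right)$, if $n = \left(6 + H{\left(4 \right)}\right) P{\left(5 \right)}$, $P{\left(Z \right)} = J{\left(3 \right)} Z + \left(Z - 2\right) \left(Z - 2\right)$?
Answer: $-2362$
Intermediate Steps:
$P{\left(Z \right)} = \left(-2 + Z\right)^{2} + 3 Z$ ($P{\left(Z \right)} = 3 Z + \left(Z - 2\right) \left(Z - 2\right) = 3 Z + \left(-2 + Z\right) \left(-2 + Z\right) = 3 Z + \left(-2 + Z\right)^{2} = \left(-2 + Z\right)^{2} + 3 Z$)
$n = 180$ ($n = \left(6 + \frac{6}{4}\right) \left(4 + 5^{2} - 5\right) = \left(6 + 6 \cdot \frac{1}{4}\right) \left(4 + 25 - 5\right) = \left(6 + \frac{3}{2}\right) 24 = \frac{15}{2} \cdot 24 = 180$)
$n + 41 \left(-62\right) = 180 + 41 \left(-62\right) = 180 - 2542 = -2362$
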